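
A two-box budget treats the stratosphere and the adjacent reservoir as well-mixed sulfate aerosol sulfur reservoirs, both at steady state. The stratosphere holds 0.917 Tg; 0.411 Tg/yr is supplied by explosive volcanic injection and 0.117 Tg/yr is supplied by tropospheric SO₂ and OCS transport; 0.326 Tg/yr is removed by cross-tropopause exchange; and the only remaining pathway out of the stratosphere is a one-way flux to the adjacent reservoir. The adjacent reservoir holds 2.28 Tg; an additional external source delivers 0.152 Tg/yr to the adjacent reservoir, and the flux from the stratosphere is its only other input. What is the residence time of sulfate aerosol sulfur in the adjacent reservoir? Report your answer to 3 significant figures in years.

6.44 yr

Balance the stratosphere: ΣF_in = 0.411 + 0.117 = 0.52800 Tg/yr.
Flux to the adjacent reservoir = ΣF_in − (0.326) = 0.20200 Tg/yr.
Total input to the adjacent reservoir = 0.20200 + 0.152 = 0.35400 Tg/yr; at steady state this equals its total output.
τ = M / F = 2.28 / 0.35400 = 6.441 yr.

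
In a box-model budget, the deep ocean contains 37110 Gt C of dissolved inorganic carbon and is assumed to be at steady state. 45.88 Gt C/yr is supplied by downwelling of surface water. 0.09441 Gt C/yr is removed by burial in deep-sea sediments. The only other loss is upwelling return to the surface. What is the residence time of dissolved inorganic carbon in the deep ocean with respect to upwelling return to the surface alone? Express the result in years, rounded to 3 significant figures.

811 yr

At steady state ΣF_in = ΣF_out.
ΣF_in = 45.880 Gt C/yr.
Upwelling return to the surface flux = ΣF_in − (0.09441) = 45.880 − 0.09441 = 45.79 Gt C/yr.
τ = M / F = 37110 / 45.79 = 810.5 yr.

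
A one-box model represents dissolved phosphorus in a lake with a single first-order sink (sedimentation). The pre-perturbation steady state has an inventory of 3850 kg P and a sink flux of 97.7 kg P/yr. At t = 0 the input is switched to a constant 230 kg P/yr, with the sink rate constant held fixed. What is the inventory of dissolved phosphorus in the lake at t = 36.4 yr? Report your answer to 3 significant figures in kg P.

The sink rate constant is k = F₀/M₀ = 97.7/3850 = 0.02538 yr⁻¹.
Solving dM/dt = F₁ − kM with M(0) = M₀ gives M(t) = F₁/k + (M₀ − F₁/k)·e^(−kt).
F₁/k = 230/0.02538 = 9063.5 kg P; kt = 0.02538 × 36.4 = 0.9237, e^(−kt) = 0.3970.
M(36.4) = 9063.5 + (3850 − 9063.5) × 0.3970 = 9063.5 − 2070 = 6993.5 kg P.

6990 kg P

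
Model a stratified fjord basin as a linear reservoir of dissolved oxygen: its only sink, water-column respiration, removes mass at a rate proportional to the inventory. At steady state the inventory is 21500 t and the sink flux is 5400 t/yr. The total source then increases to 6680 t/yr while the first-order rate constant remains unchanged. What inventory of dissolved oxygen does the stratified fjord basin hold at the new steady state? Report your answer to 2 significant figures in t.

27000 t

Rate constant k = F/M = 5400 / 21500 = 0.2512 yr⁻¹.
At the new steady state, source = k·M_new ⇒ M_new = 6680 / 0.2512 = 26600 t.
(Equivalently M_new = M × F_new/F_old = 21500 × 6680/5400.)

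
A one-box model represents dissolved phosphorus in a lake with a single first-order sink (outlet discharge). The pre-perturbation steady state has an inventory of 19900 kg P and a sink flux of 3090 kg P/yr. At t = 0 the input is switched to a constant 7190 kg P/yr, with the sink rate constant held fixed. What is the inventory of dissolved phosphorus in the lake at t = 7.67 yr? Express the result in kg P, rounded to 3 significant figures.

38300 kg P

The sink rate constant is k = F₀/M₀ = 3090/19900 = 0.1553 yr⁻¹.
Solving dM/dt = F₁ − kM with M(0) = M₀ gives M(t) = F₁/k + (M₀ − F₁/k)·e^(−kt).
F₁/k = 7190/0.1553 = 46305 kg P; kt = 0.1553 × 7.67 = 1.191, e^(−kt) = 0.3039.
M(7.67) = 46305 + (19900 − 46305) × 0.3039 = 46305 − 8025 = 38279 kg P.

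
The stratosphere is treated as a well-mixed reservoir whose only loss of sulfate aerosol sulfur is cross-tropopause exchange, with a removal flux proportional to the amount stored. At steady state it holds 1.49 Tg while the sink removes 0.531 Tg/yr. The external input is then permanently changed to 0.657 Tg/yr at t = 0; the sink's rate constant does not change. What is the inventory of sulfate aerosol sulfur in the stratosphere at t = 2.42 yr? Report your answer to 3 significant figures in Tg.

1.69 Tg

Residence time τ = M₀/F₀ = 2.806 yr. The eventual steady state is M_∞ = M₀·(F₁/F₀) = 1.49 × 0.657/0.531 = 1.8436 Tg.
The anomaly ΔM(t) = M(t) − M_∞ decays as ΔM₀·e^(−t/τ) with ΔM₀ = 1.49 − 1.8436 = −0.3536 Tg.
At t = 2.42 yr, e^(−t/τ) = e^(−0.8624) = 0.4221, so ΔM = −0.1492 Tg and M = 1.8436 − 0.1492 = 1.6943 Tg.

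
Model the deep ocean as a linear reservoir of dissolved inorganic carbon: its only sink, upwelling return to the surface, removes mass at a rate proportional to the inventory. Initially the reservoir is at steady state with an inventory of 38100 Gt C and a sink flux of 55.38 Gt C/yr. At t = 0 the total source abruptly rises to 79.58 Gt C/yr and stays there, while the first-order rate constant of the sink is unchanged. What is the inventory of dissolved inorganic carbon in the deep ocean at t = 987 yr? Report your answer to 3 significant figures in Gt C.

Residence time τ = M₀/F₀ = 688.0 yr. The eventual steady state is M_∞ = M₀·(F₁/F₀) = 38100 × 79.58/55.38 = 54749 Gt C.
The anomaly ΔM(t) = M(t) − M_∞ decays as ΔM₀·e^(−t/τ) with ΔM₀ = 38100 − 54749 = −16650 Gt C.
At t = 987 yr, e^(−t/τ) = e^(−1.435) = 0.2382, so ΔM = −3966 Gt C and M = 54749 − 3966 = 50783 Gt C.

50800 Gt C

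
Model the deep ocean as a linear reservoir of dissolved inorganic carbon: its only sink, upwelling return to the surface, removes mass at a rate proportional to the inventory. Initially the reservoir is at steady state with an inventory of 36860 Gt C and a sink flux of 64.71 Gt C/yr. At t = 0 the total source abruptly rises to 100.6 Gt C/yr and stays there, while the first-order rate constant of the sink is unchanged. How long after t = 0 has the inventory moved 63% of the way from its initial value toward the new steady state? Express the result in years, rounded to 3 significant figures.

τ = M₀/F₀ = 36860/64.71 = 569.6 yr.
The remaining gap fraction is e^(−t/τ); 63% covered ⇒ e^(−t/τ) = 0.370.
t = −τ ln(0.370) = 569.6 × 0.9943 = 566.3 yr.

566 yr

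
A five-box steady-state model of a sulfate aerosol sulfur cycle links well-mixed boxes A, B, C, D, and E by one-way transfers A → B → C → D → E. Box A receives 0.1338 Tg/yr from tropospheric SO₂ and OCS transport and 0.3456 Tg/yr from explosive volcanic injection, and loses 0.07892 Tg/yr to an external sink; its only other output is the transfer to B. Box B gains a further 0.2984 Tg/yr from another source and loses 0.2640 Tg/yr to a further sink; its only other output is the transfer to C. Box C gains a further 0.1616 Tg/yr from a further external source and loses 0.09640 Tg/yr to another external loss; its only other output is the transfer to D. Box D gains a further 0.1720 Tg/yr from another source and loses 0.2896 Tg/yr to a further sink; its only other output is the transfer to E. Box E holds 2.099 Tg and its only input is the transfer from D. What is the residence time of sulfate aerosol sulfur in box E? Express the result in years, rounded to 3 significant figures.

Box A: F(A→B) = (0.1338 + 0.3456) − 0.07892 = 0.40048 Tg/yr.
Box B: F(B→C) = (0.40048 + 0.2984) − 0.2640 = 0.43488 Tg/yr.
Box C: F(C→D) = (0.43488 + 0.1616) − 0.09640 = 0.50008 Tg/yr.
Box D: F(D→E) = (0.50008 + 0.1720) − 0.2896 = 0.38248 Tg/yr.
Box E throughput = its input = 0.38248 Tg/yr; τ = 2.099 / 0.38248 = 5.488 yr.

5.49 yr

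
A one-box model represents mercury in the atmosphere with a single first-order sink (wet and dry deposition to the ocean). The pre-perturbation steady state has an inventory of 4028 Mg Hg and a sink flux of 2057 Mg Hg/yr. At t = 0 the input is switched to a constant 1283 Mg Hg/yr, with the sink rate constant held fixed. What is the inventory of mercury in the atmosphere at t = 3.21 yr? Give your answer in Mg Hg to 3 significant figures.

2810 Mg Hg

τ = M₀/F₀ = 4028/2057 = 1.958 yr; rate constant k = 1/τ.
New steady state M_∞ = F₁/k = F₁·τ = 1283 × 1.958 = 2512.4 Mg Hg.
M(t) = M_∞ + (M₀ − M_∞)·e^(−t/τ); t/τ = 3.21/1.958 = 1.639, so e^(−t/τ) = 0.1941.
M(t) = 2512.4 + 1516 × 0.1941 = 2806.6 Mg Hg.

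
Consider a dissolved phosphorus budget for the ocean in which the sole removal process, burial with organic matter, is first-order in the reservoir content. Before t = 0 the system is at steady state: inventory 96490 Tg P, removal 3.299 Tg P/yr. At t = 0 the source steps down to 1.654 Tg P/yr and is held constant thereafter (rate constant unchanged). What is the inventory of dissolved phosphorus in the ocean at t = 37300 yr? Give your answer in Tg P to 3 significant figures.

61800 Tg P

τ = M₀/F₀ = 96490/3.299 = 29250 yr; rate constant k = 1/τ.
New steady state M_∞ = F₁/k = F₁·τ = 1.654 × 29250 = 48377 Tg P.
M(t) = M_∞ + (M₀ − M_∞)·e^(−t/τ); t/τ = 37300/29250 = 1.275, so e^(−t/τ) = 0.2794.
M(t) = 48377 + 48110 × 0.2794 = 61817 Tg P.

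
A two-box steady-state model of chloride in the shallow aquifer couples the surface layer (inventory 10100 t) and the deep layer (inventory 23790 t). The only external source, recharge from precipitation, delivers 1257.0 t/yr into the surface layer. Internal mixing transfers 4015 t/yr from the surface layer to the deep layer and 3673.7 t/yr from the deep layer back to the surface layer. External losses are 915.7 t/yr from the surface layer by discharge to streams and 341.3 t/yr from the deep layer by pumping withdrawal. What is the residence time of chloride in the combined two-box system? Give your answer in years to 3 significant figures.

Treat the two boxes together as one reservoir: the mixing fluxes between them are internal recycling, so τ = ΣM / Σ(external losses).
M_total = 10100 + 23790 = 33890 t.
ΣF_external_out = 915.7 + 341.3 = 1257.0 t/yr.
τ = M_total / ΣF_ext = 33890 / 1257.0 = 26.96 yr.

27.0 yr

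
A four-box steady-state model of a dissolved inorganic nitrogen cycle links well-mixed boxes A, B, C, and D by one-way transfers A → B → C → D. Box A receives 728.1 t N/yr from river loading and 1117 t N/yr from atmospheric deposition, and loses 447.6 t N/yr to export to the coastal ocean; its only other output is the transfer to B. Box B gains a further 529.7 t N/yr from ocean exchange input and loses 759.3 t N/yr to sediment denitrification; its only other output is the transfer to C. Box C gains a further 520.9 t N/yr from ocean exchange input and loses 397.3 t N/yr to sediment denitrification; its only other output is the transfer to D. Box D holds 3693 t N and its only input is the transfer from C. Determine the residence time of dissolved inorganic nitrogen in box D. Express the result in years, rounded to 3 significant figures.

2.86 yr

Box A: F(A→B) = (728.1 + 1117) − 447.6 = 1397.5 t N/yr.
Box B: F(B→C) = (1397.5 + 529.7) − 759.3 = 1167.9 t N/yr.
Box C: F(C→D) = (1167.9 + 520.9) − 397.3 = 1291.5 t N/yr.
Box D throughput = its input = 1291.5 t N/yr; τ = 3693 / 1291.5 = 2.859 yr.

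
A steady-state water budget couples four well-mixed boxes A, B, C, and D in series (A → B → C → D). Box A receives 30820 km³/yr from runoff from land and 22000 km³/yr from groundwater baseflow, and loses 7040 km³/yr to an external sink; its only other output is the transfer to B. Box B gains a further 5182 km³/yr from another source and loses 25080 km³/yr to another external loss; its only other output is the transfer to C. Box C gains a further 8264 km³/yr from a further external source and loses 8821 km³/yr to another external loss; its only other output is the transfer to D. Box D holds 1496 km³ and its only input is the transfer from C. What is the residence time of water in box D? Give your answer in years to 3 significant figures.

0.0591 yr

Box A: F(A→B) = (30820 + 22000) − 7040 = 45780 km³/yr.
Box B: F(B→C) = (45780 + 5182) − 25080 = 25882 km³/yr.
Box C: F(C→D) = (25882 + 8264) − 8821 = 25325 km³/yr.
Box D throughput = its input = 25325 km³/yr; τ = 1496 / 25325 = 0.05907 yr.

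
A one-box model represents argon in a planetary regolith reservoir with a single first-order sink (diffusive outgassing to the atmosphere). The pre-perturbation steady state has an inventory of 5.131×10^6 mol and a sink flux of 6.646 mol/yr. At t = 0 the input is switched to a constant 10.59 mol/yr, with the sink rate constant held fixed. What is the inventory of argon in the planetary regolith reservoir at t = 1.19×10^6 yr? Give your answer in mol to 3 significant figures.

Residence time τ = M₀/F₀ = 772000 yr. The eventual steady state is M_∞ = M₀·(F₁/F₀) = 5.131×10^6 × 10.59/6.646 = 8.1759×10^6 mol.
The anomaly ΔM(t) = M(t) − M_∞ decays as ΔM₀·e^(−t/τ) with ΔM₀ = 5.131×10^6 − 8.1759×10^6 = −3.045×10^6 mol.
At t = 1.19×10^6 yr, e^(−t/τ) = e^(−1.541) = 0.2141, so ΔM = −651900 mol and M = 8.1759×10^6 − 651900 = 7.5241×10^6 mol.

7.52×10^6 mol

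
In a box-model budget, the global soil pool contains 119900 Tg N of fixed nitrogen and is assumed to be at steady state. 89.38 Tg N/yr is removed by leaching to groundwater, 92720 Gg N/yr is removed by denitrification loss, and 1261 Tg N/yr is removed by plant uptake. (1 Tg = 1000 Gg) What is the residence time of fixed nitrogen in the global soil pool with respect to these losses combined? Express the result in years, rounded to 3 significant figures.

83.1 yr

Convert the denitrification loss flux: 92720 Gg N/yr = 92.72 Tg N/yr.
Total removal = 89.38 + 92.72 + 1261 = 1443.1 Tg N/yr.
τ = M / ΣF_out = 119900 / 1443.1 = 83.09 yr.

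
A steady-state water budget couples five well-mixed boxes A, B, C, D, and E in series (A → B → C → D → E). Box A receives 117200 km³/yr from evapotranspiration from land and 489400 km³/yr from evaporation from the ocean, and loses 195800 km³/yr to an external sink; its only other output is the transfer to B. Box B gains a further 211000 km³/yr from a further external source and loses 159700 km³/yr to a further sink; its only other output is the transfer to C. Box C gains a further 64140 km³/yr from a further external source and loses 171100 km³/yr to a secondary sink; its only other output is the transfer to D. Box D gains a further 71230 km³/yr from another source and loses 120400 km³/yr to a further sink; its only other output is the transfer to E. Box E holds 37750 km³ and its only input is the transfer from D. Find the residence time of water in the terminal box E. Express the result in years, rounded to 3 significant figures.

Box A: F(A→B) = (117200 + 489400) − 195800 = 410800 km³/yr.
Box B: F(B→C) = (410800 + 211000) − 159700 = 462100 km³/yr.
Box C: F(C→D) = (462100 + 64140) − 171100 = 355140 km³/yr.
Box D: F(D→E) = (355140 + 71230) − 120400 = 305970 km³/yr.
Box E throughput = its input = 305970 km³/yr; τ = 37750 / 305970 = 0.1234 yr.

0.123 yr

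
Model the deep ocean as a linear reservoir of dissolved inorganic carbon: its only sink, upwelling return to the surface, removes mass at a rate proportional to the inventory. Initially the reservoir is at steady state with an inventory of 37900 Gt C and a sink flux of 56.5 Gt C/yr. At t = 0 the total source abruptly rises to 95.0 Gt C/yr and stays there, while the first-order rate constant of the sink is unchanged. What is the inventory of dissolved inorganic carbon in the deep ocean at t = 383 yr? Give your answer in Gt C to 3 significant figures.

τ = M₀/F₀ = 37900/56.5 = 670.8 yr; rate constant k = 1/τ.
New steady state M_∞ = F₁/k = F₁·τ = 95.0 × 670.8 = 63726 Gt C.
M(t) = M_∞ + (M₀ − M_∞)·e^(−t/τ); t/τ = 383/670.8 = 0.5710, so e^(−t/τ) = 0.5650.
M(t) = 63726 − 25830 × 0.5650 = 49135 Gt C.

49100 Gt C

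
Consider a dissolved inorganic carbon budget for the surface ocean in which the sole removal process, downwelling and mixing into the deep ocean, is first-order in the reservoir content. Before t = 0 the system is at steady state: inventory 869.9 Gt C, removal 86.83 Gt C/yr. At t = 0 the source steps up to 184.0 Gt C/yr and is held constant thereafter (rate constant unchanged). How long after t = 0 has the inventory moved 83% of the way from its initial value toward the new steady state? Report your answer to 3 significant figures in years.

17.8 yr

τ = M₀/F₀ = 869.9/86.83 = 10.02 yr.
The remaining gap fraction is e^(−t/τ); 83% covered ⇒ e^(−t/τ) = 0.170.
t = −τ ln(0.170) = 10.02 × 1.772 = 17.75 yr.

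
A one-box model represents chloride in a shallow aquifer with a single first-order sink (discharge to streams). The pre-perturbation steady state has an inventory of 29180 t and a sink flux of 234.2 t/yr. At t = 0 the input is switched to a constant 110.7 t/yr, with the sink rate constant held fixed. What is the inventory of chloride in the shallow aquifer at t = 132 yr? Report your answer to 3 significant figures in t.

19100 t

Residence time τ = M₀/F₀ = 124.6 yr. The eventual steady state is M_∞ = M₀·(F₁/F₀) = 29180 × 110.7/234.2 = 13793 t.
The anomaly ΔM(t) = M(t) − M_∞ decays as ΔM₀·e^(−t/τ) with ΔM₀ = 29180 − 13793 = 15390 t.
At t = 132 yr, e^(−t/τ) = e^(−1.059) = 0.3467, so ΔM = 5334 t and M = 13793 + 5334 = 19127 t.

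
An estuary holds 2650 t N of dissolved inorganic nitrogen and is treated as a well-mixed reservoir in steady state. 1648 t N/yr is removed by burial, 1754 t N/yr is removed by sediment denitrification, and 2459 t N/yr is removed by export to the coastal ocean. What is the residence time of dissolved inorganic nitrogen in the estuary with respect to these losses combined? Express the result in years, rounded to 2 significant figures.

0.45 yr

Total removal = 1648 + 1754 + 2459 = 5861.0 t N/yr.
τ = M / ΣF_out = 2650 / 5861.0 = 0.4521 yr.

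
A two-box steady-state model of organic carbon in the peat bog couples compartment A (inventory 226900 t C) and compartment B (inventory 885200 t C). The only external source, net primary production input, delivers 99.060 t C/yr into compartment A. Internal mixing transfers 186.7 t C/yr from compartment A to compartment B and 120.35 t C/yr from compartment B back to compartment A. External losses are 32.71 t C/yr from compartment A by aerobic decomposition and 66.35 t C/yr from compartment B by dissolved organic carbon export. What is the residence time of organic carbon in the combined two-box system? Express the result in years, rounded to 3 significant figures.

11200 yr

Treat the two boxes together as one reservoir: the mixing fluxes between them are internal recycling, so τ = ΣM / Σ(external losses).
M_total = 226900 + 885200 = 1.1121×10^6 t C.
ΣF_external_out = 32.71 + 66.35 = 99.060 t C/yr.
τ = M_total / ΣF_ext = 1.1121×10^6 / 99.060 = 11230 yr.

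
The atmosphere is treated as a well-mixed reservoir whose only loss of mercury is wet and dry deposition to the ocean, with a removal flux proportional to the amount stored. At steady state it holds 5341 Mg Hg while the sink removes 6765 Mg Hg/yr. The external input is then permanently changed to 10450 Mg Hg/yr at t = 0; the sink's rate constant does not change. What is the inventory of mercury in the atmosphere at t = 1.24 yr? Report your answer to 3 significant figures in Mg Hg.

7650 Mg Hg

τ = M₀/F₀ = 5341/6765 = 0.7895 yr; rate constant k = 1/τ.
New steady state M_∞ = F₁/k = F₁·τ = 10450 × 0.7895 = 8250.3 Mg Hg.
M(t) = M_∞ + (M₀ − M_∞)·e^(−t/τ); t/τ = 1.24/0.7895 = 1.571, so e^(−t/τ) = 0.2079.
M(t) = 8250.3 − 2909 × 0.2079 = 7645.4 Mg Hg.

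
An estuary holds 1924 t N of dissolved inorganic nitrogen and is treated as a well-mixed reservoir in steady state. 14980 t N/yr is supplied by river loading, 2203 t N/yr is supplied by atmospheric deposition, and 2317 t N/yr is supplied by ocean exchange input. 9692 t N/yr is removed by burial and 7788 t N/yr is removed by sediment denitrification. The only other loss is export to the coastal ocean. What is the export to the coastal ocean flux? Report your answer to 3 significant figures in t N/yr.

At steady state ΣF_in = ΣF_out.
ΣF_in = 14980 + 2203 + 2317 = 19500 t N/yr.
Export to the coastal ocean flux = ΣF_in − (9692 + 7788) = 19500 − 17480 = 2020 t N/yr.

2020 t N/yr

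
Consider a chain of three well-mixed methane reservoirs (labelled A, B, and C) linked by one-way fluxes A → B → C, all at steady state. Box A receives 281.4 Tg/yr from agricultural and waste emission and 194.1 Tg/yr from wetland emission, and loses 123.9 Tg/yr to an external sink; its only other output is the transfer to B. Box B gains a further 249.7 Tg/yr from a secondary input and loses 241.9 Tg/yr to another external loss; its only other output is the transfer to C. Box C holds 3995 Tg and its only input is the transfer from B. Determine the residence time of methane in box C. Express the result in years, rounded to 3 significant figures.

Box A: F(A→B) = (281.4 + 194.1) − 123.9 = 351.60 Tg/yr.
Box B: F(B→C) = (351.60 + 249.7) − 241.9 = 359.40 Tg/yr.
Box C throughput = its input = 359.40 Tg/yr; τ = 3995 / 359.40 = 11.12 yr.

11.1 yr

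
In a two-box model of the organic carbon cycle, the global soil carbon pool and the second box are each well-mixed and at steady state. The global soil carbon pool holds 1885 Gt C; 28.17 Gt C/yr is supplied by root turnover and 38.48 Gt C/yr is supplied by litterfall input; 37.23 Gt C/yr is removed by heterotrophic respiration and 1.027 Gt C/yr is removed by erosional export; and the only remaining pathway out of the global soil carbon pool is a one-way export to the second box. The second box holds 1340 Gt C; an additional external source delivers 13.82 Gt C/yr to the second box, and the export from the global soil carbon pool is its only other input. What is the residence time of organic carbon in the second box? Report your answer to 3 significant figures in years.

31.7 yr

Balance the global soil carbon pool: ΣF_in = 28.17 + 38.48 = 66.650 Gt C/yr.
Export to the second box = ΣF_in − (37.23 + 1.027) = 28.393 Gt C/yr.
Total input to the second box = 28.393 + 13.82 = 42.213 Gt C/yr; at steady state this equals its total output.
τ = M / F = 1340 / 42.213 = 31.74 yr.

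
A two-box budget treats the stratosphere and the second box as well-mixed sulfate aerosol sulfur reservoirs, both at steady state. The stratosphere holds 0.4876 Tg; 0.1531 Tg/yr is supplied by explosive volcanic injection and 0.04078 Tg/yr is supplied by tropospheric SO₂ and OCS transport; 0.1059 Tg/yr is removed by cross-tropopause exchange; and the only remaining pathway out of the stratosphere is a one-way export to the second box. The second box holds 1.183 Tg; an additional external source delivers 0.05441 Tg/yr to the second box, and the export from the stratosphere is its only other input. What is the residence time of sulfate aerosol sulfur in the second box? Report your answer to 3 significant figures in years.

8.31 yr

Balance the stratosphere: ΣF_in = 0.1531 + 0.04078 = 0.19388 Tg/yr.
Export to the second box = ΣF_in − (0.1059) = 0.087980 Tg/yr.
Total input to the second box = 0.087980 + 0.05441 = 0.14239 Tg/yr; at steady state this equals its total output.
τ = M / F = 1.183 / 0.14239 = 8.308 yr.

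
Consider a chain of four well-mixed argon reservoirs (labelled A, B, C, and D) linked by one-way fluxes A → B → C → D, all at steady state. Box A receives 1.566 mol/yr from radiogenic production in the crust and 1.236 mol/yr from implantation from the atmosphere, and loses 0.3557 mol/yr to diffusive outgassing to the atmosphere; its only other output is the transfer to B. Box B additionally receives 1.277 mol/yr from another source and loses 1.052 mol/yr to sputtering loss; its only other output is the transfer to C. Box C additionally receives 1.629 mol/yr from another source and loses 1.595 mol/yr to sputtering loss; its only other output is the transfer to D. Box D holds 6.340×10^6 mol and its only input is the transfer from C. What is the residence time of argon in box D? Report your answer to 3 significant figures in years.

2.34×10^6 yr

Box A: F(A→B) = (1.566 + 1.236) − 0.3557 = 2.4463 mol/yr.
Box B: F(B→C) = (2.4463 + 1.277) − 1.052 = 2.6713 mol/yr.
Box C: F(C→D) = (2.6713 + 1.629) − 1.595 = 2.7053 mol/yr.
Box D throughput = its input = 2.7053 mol/yr; τ = 6.340×10^6 / 2.7053 = 2.344×10^6 yr.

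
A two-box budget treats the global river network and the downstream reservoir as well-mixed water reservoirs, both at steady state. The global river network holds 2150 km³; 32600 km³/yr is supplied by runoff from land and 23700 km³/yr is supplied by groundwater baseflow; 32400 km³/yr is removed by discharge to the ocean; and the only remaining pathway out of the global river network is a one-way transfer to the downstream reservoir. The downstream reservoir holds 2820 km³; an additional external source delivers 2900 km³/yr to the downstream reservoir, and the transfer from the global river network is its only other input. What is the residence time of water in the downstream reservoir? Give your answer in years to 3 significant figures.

Balance the global river network: ΣF_in = 32600 + 23700 = 56300 km³/yr.
Transfer to the downstream reservoir = ΣF_in − (32400) = 23900 km³/yr.
Total input to the downstream reservoir = 23900 + 2900 = 26800 km³/yr; at steady state this equals its total output.
τ = M / F = 2820 / 26800 = 0.1052 yr.

0.105 yr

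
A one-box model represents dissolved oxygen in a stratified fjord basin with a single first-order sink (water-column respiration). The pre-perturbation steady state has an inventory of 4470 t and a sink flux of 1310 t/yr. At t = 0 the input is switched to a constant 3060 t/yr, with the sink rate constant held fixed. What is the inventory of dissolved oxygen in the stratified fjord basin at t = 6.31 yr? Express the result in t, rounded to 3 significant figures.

Residence time τ = M₀/F₀ = 3.412 yr. The eventual steady state is M_∞ = M₀·(F₁/F₀) = 4470 × 3060/1310 = 10441 t.
The anomaly ΔM(t) = M(t) − M_∞ decays as ΔM₀·e^(−t/τ) with ΔM₀ = 4470 − 10441 = −5971 t.
At t = 6.31 yr, e^(−t/τ) = e^(−1.849) = 0.1574, so ΔM = −939.6 t and M = 10441 − 939.6 = 9501.7 t.

9500 t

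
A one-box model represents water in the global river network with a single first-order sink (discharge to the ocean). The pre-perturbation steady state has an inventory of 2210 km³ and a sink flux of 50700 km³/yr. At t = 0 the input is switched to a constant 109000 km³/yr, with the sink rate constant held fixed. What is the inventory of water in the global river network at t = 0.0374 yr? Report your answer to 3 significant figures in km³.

3670 km³

τ = M₀/F₀ = 2210/50700 = 0.04359 yr; rate constant k = 1/τ.
New steady state M_∞ = F₁/k = F₁·τ = 109000 × 0.04359 = 4751.3 km³.
M(t) = M_∞ + (M₀ − M_∞)·e^(−t/τ); t/τ = 0.0374/0.04359 = 0.8580, so e^(−t/τ) = 0.4240.
M(t) = 4751.3 − 2541 × 0.4240 = 3673.8 km³.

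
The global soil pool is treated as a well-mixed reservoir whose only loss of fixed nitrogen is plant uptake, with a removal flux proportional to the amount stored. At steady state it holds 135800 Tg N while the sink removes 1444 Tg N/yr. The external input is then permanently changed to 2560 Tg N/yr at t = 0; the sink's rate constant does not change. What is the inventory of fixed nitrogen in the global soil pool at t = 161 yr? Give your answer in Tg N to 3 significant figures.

The sink rate constant is k = F₀/M₀ = 1444/135800 = 0.01063 yr⁻¹.
Solving dM/dt = F₁ − kM with M(0) = M₀ gives M(t) = F₁/k + (M₀ − F₁/k)·e^(−kt).
F₁/k = 2560/0.01063 = 240750 Tg N; kt = 0.01063 × 161 = 1.712, e^(−kt) = 0.1805.
M(161) = 240750 + (135800 − 240750) × 0.1805 = 240750 − 18950 = 221810 Tg N.

222000 Tg N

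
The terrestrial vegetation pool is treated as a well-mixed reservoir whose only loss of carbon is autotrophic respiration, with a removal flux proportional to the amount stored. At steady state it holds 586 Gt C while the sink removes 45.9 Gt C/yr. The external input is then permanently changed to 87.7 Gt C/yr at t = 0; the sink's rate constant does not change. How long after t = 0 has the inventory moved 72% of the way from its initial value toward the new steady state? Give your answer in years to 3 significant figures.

τ = M₀/F₀ = 586/45.9 = 12.77 yr.
The remaining gap fraction is e^(−t/τ); 72% covered ⇒ e^(−t/τ) = 0.280.
t = −τ ln(0.280) = 12.77 × 1.273 = 16.25 yr.

16.3 yr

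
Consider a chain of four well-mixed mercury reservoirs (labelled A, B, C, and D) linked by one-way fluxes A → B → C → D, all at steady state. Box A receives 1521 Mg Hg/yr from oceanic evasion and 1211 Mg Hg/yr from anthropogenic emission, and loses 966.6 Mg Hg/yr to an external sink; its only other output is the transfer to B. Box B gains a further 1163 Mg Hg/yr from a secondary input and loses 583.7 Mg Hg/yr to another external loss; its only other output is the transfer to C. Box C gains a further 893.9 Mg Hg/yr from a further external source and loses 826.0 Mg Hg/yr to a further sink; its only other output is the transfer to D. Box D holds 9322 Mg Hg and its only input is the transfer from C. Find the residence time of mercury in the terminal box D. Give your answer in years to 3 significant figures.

Box A: F(A→B) = (1521 + 1211) − 966.6 = 1765.4 Mg Hg/yr.
Box B: F(B→C) = (1765.4 + 1163) − 583.7 = 2344.7 Mg Hg/yr.
Box C: F(C→D) = (2344.7 + 893.9) − 826.0 = 2412.6 Mg Hg/yr.
Box D throughput = its input = 2412.6 Mg Hg/yr; τ = 9322 / 2412.6 = 3.864 yr.

3.86 yr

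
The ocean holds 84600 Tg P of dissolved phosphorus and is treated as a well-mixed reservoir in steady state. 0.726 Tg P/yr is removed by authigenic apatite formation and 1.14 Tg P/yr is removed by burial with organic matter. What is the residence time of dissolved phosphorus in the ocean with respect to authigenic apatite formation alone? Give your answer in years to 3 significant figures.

Residence time with respect to a single sink: τ = M / F_sink.
τ = 84600 / 0.726 = 116500 yr.

117000 yr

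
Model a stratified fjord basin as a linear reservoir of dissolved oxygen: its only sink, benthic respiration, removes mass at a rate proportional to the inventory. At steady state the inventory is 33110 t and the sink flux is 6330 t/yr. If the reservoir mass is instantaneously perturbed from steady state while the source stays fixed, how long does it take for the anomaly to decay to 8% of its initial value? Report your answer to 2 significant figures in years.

For a linear reservoir the anomaly decays as exp(−t/τ) with τ = M/F = 33110/6330 = 5.231 yr.
exp(−t/τ) = 0.08 ⇒ t = −τ ln(0.08) = 5.231 × 2.526 = 13.21 yr.

13 yr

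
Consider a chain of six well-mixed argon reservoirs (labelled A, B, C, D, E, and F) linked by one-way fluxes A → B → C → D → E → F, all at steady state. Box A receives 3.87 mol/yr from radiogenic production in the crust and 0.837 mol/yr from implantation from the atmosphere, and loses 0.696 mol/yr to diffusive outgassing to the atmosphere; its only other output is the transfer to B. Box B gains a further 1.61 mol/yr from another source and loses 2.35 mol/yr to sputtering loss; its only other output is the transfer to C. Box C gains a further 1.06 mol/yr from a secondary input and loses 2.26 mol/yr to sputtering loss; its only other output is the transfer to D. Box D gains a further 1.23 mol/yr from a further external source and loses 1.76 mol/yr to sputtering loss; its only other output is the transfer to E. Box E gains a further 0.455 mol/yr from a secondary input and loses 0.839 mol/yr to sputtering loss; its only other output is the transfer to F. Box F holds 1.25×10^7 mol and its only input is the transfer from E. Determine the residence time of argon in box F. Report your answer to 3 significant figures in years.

1.08×10^7 yr

Box A: F(A→B) = (3.87 + 0.837) − 0.696 = 4.0110 mol/yr.
Box B: F(B→C) = (4.0110 + 1.61) − 2.35 = 3.2710 mol/yr.
Box C: F(C→D) = (3.2710 + 1.06) − 2.26 = 2.0710 mol/yr.
Box D: F(D→E) = (2.0710 + 1.23) − 1.76 = 1.5410 mol/yr.
Box E: F(E→F) = (1.5410 + 0.455) − 0.839 = 1.1570 mol/yr.
Box F throughput = its input = 1.1570 mol/yr; τ = 1.25×10^7 / 1.1570 = 1.080×10^7 yr.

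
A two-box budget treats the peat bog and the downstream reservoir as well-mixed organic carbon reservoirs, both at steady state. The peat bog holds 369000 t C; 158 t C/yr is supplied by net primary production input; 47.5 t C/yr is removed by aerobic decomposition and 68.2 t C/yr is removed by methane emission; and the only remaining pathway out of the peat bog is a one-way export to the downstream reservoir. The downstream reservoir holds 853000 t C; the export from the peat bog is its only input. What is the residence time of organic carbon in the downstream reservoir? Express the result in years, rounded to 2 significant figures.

Balance the peat bog: ΣF_in = 158.00 t C/yr.
Export to the downstream reservoir = ΣF_in − (47.5 + 68.2) = 42.300 t C/yr.
At steady state the output of the downstream reservoir equals its input, 42.300 t C/yr.
τ = M / F = 853000 / 42.300 = 20170 yr.

20000 yr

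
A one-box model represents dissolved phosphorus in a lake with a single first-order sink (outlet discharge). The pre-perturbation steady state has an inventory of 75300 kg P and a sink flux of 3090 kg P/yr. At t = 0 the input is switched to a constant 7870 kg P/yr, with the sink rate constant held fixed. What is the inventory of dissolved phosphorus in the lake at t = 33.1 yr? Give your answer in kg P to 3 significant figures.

τ = M₀/F₀ = 75300/3090 = 24.37 yr; rate constant k = 1/τ.
New steady state M_∞ = F₁/k = F₁·τ = 7870 × 24.37 = 191780 kg P.
M(t) = M_∞ + (M₀ − M_∞)·e^(−t/τ); t/τ = 33.1/24.37 = 1.358, so e^(−t/τ) = 0.2571.
M(t) = 191780 − 116500 × 0.2571 = 161840 kg P.

162000 kg P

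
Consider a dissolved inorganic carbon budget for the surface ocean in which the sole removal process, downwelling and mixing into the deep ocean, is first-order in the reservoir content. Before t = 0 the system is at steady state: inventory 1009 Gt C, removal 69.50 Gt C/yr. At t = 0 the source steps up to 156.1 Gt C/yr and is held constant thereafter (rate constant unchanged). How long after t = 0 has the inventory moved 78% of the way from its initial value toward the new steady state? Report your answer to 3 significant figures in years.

τ = M₀/F₀ = 1009/69.50 = 14.52 yr.
The remaining gap fraction is e^(−t/τ); 78% covered ⇒ e^(−t/τ) = 0.220.
t = −τ ln(0.220) = 14.52 × 1.514 = 21.98 yr.

22.0 yr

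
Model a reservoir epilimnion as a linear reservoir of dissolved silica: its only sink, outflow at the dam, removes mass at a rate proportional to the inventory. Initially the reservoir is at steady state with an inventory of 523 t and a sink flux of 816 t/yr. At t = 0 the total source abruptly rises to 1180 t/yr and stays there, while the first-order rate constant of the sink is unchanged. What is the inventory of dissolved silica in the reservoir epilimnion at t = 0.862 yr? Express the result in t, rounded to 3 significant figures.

Residence time τ = M₀/F₀ = 0.6409 yr. The eventual steady state is M_∞ = M₀·(F₁/F₀) = 523 × 1180/816 = 756.30 t.
The anomaly ΔM(t) = M(t) − M_∞ decays as ΔM₀·e^(−t/τ) with ΔM₀ = 523 − 756.30 = −233.3 t.
At t = 0.862 yr, e^(−t/τ) = e^(−1.345) = 0.2606, so ΔM = −60.79 t and M = 756.30 − 60.79 = 695.51 t.

696 t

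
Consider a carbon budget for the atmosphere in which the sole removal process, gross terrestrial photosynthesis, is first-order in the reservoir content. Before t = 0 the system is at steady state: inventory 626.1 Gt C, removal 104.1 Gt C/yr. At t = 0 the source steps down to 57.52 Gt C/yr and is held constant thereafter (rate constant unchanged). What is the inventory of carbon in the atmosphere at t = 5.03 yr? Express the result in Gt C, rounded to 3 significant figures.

467 Gt C

Residence time τ = M₀/F₀ = 6.014 yr. The eventual steady state is M_∞ = M₀·(F₁/F₀) = 626.1 × 57.52/104.1 = 345.95 Gt C.
The anomaly ΔM(t) = M(t) − M_∞ decays as ΔM₀·e^(−t/τ) with ΔM₀ = 626.1 − 345.95 = 280.2 Gt C.
At t = 5.03 yr, e^(−t/τ) = e^(−0.8363) = 0.4333, so ΔM = 121.4 Gt C and M = 345.95 + 121.4 = 467.34 Gt C.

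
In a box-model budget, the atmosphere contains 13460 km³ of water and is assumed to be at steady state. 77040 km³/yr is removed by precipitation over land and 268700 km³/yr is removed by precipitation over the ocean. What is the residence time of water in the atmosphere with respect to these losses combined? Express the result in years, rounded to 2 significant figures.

Total removal = 77040 + 268700 = 345740 km³/yr.
τ = M / ΣF_out = 13460 / 345740 = 0.03893 yr.

0.039 yr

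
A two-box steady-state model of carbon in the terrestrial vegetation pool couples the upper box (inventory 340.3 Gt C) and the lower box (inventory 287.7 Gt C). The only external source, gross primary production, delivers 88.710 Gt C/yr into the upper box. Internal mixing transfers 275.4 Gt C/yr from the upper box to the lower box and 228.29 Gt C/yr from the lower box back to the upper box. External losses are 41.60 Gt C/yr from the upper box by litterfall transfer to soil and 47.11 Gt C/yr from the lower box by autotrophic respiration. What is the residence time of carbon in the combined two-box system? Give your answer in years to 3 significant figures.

7.08 yr

Residence time in the combined system uses the total inventory and the total *external* removal — internal exchanges between the two boxes cancel.
M_total = 340.3 + 287.7 = 628.00 Gt C.
ΣF_external_out = 41.60 + 47.11 = 88.710 Gt C/yr.
τ = M_total / ΣF_ext = 628.00 / 88.710 = 7.079 yr.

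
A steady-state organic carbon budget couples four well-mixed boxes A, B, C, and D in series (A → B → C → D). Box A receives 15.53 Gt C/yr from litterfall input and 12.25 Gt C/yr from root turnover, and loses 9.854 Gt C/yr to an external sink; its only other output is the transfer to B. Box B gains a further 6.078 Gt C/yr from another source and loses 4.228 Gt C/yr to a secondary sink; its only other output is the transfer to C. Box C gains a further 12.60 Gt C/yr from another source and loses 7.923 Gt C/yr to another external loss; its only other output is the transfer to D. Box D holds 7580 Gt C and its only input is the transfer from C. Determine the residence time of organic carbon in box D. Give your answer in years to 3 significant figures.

310 yr

Box A: F(A→B) = (15.53 + 12.25) − 9.854 = 17.926 Gt C/yr.
Box B: F(B→C) = (17.926 + 6.078) − 4.228 = 19.776 Gt C/yr.
Box C: F(C→D) = (19.776 + 12.60) − 7.923 = 24.453 Gt C/yr.
Box D throughput = its input = 24.453 Gt C/yr; τ = 7580 / 24.453 = 310.0 yr.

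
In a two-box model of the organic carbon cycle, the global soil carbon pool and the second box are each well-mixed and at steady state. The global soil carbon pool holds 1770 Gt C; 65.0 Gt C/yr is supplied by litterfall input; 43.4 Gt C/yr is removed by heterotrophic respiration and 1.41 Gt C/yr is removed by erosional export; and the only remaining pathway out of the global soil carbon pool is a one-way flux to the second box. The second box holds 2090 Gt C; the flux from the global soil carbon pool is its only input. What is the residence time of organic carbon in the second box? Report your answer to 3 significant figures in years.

104 yr

Balance the global soil carbon pool: ΣF_in = 65.000 Gt C/yr.
Flux to the second box = ΣF_in − (43.4 + 1.41) = 20.190 Gt C/yr.
At steady state the output of the second box equals its input, 20.190 Gt C/yr.
τ = M / F = 2090 / 20.190 = 103.5 yr.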